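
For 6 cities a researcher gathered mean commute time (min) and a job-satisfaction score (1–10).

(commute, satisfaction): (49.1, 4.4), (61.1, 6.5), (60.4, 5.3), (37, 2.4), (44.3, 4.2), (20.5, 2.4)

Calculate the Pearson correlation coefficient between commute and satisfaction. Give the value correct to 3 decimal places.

0.915

n = 6, Σx = 272.4, Σy = 25.2, Σx² = 13543.92, Σy² = 118.86, Σxy = 1257.37
nΣxy − ΣxΣy = 7544.22 − 6864.48 = 679.74
nΣx² − (Σx)² = 81263.52 − 74201.76 = 7061.76; nΣy² − (Σy)² = 713.16 − 635.04 = 78.12
r = 679.74 / √(7061.76 × 78.12) = 679.74 / 742.7413 ≈ 0.915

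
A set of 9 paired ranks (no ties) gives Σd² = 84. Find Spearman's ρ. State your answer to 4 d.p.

ρ = 1 − 6Σd² / [n(n²−1)] = 1 − 6×84 / (9×80)
  = 1 − 504/720 = 1 − 0.70000 ≈ 0.3000

0.3000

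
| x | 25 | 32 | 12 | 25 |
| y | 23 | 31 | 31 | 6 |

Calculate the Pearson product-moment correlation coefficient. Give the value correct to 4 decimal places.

-0.1677

n = 4, Σx = 94, Σy = 91, Σx² = 2418, Σy² = 2487, Σxy = 2089
nΣxy − ΣxΣy = 8356 − 8554 = -198
nΣx² − (Σx)² = 9672 − 8836 = 836; nΣy² − (Σy)² = 9948 − 8281 = 1667
r = -198 / √(836 × 1667) = -198 / 1180.5134 ≈ -0.1677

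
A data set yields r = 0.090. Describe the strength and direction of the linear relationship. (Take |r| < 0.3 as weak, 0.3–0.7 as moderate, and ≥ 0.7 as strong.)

r = 0.090 > 0 so the relationship is positive.
|r| = 0.090, which falls in the weak range.

weak positive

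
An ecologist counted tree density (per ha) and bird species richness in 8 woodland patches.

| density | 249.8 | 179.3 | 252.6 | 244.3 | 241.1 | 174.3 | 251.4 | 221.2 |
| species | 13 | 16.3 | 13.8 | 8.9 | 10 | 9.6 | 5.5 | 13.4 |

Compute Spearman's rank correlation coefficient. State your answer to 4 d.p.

Rank density: 6, 2, 8, 5, 4, 1, 7, 3
Rank species: 5, 8, 7, 2, 4, 3, 1, 6
d = rank(density) − rank(species): 1, -6, 1, 3, 0, -2, 6, -3; Σd² = 96
ρ = 1 − 6Σd² / [n(n²−1)] = 1 − 6×96 / (8×63) = 1 − 576/504 ≈ -0.1429

-0.1429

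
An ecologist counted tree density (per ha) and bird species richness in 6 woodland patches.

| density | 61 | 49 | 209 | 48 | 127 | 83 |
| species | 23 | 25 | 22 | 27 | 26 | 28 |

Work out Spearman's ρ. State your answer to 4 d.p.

-0.3714

Rank density: 3, 2, 6, 1, 5, 4
Rank species: 2, 3, 1, 5, 4, 6
d = rank(density) − rank(species): 1, -1, 5, -4, 1, -2; Σd² = 48
ρ = 1 − 6Σd² / [n(n²−1)] = 1 − 6×48 / (6×35) = 1 − 288/210 ≈ -0.3714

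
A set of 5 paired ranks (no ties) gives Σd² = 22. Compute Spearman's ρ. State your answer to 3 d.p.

-0.100

ρ = 1 − 6Σd² / [n(n²−1)] = 1 − 6×22 / (5×24)
  = 1 − 132/120 = 1 − 1.1000 ≈ -0.100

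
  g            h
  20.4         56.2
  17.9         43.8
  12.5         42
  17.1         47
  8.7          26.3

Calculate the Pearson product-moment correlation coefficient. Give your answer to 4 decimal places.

0.9348

n = 5, Σg = 76.6, Σh = 215.3, Σg² = 1260.92, Σh² = 9741.57, Σgh = 3488.01
nΣgh − ΣgΣh = 17440.05 − 16491.98 = 948.07
nΣg² − (Σg)² = 6304.6 − 5867.56 = 437.04; nΣh² − (Σh)² = 48707.85 − 46354.09 = 2353.76
r = 948.07 / √(437.04 × 2353.76) = 948.07 / 1014.2422 ≈ 0.9348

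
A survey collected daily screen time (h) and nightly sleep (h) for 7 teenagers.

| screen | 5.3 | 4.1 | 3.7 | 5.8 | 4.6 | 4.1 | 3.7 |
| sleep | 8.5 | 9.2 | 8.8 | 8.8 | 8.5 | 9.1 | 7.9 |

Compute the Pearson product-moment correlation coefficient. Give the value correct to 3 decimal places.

0.069

n = 7, Σx = 31.3, Σy = 60.8, Σx² = 143.89, Σy² = 529.24, Σxy = 272.01
nΣxy − ΣxΣy = 1904.07 − 1903.04 = 1.03
nΣx² − (Σx)² = 1007.23 − 979.69 = 27.54; nΣy² − (Σy)² = 3704.68 − 3696.64 = 8.04
r = 1.03 / √(27.54 × 8.04) = 1.03 / 14.8802 ≈ 0.069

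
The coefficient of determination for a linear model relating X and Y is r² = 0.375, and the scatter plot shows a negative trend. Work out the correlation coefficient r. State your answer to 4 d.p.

|r| = √0.375 = 0.6124
The association is negative, so r = −0.6124.

-0.6124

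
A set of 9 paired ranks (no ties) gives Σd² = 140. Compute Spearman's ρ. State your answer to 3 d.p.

-0.167

ρ = 1 − 6Σd² / [n(n²−1)] = 1 − 6×140 / (9×80)
  = 1 − 840/720 = 1 − 1.1667 ≈ -0.167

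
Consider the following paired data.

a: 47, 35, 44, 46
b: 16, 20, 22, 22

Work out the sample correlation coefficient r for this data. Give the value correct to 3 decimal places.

n = 4, Σa = 172, Σb = 80, Σa² = 7486, Σb² = 1624, Σab = 3432
nΣab − ΣaΣb = 13728 − 13760 = -32
nΣa² − (Σa)² = 29944 − 29584 = 360; nΣb² − (Σb)² = 6496 − 6400 = 96
r = -32 / √(360 × 96) = -32 / 185.9032 ≈ -0.172

-0.172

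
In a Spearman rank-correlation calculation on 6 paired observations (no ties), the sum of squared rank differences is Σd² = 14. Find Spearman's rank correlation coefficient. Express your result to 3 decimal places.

0.600

ρ = 1 − 6Σd² / [n(n²−1)] = 1 − 6×14 / (6×35)
  = 1 − 84/210 = 1 − 0.4000 ≈ 0.600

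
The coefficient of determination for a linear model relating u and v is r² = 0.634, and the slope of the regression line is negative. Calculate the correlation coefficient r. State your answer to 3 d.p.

|r| = √0.634 = 0.796
The association is negative, so r = −0.796.

-0.796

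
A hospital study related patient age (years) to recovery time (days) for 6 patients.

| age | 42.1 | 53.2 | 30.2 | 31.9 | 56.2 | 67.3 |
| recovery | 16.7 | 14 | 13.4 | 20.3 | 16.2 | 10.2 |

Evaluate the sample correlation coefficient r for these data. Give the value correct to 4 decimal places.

n = 6, Σx = 280.9, Σy = 90.8, Σx² = 14220.03, Σy² = 1433.02, Σxy = 4097.02
nΣxy − ΣxΣy = 24582.12 − 25505.72 = -923.6
nΣx² − (Σx)² = 85320.18 − 78904.81 = 6415.37; nΣy² − (Σy)² = 8598.12 − 8244.64 = 353.48
r = -923.6 / √(6415.37 × 353.48) = -923.6 / 1505.8901 ≈ -0.6133

-0.6133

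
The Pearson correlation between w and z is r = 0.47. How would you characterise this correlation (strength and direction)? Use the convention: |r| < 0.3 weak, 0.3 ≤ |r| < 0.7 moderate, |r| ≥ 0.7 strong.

moderate positive

r = 0.47 > 0 so the relationship is positive.
|r| = 0.47, which falls in the moderate range.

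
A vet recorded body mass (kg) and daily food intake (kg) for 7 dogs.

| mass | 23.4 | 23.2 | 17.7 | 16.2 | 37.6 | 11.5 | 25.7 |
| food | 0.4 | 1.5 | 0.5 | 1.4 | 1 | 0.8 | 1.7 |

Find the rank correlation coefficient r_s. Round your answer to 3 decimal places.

0.214

Rank mass: 5, 4, 3, 2, 7, 1, 6
Rank food: 1, 6, 2, 5, 4, 3, 7
d = rank(mass) − rank(food): 4, -2, 1, -3, 3, -2, -1; Σd² = 44
ρ = 1 − 6Σd² / [n(n²−1)] = 1 − 6×44 / (7×48) = 1 − 264/336 ≈ 0.214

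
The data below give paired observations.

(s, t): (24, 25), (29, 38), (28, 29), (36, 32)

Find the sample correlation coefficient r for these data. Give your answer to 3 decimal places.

n = 4, Σs = 117, Σt = 124, Σs² = 3497, Σt² = 3934, Σst = 3666
nΣst − ΣsΣt = 14664 − 14508 = 156
nΣs² − (Σs)² = 13988 − 13689 = 299; nΣt² − (Σt)² = 15736 − 15376 = 360
r = 156 / √(299 × 360) = 156 / 328.0854 ≈ 0.475

0.475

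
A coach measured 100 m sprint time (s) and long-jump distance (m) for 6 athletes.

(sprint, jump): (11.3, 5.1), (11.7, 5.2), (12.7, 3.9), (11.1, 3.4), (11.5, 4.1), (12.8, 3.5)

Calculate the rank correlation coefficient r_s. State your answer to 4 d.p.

Rank sprint: 2, 4, 5, 1, 3, 6
Rank jump: 5, 6, 3, 1, 4, 2
d = rank(sprint) − rank(jump): -3, -2, 2, 0, -1, 4; Σd² = 34
ρ = 1 − 6Σd² / [n(n²−1)] = 1 − 6×34 / (6×35) = 1 − 204/210 ≈ 0.0286

0.0286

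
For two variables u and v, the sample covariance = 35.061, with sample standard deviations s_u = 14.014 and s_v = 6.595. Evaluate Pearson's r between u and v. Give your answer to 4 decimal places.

r = Cov(u,v) / (s_u · s_v) = 35.061 / (14.014 × 6.595)
  = 35.061 / 92.4223 ≈ 0.3794

0.3794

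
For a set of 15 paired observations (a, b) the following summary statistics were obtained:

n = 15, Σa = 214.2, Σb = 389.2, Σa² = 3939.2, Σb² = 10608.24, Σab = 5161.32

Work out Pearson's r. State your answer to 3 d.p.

-0.592

r = (nΣab − ΣaΣb) / √[(nΣa² − (Σa)²)(nΣb² − (Σb)²)]
Numerator: 15×5161.32 − 214.2×389.2 = -5946.84
Denominator: √[(59088 − 45881.64)(159123.6 − 151476.64)] = √[13206.36 × 7646.96] = 10049.3038
r = -5946.84 / 10049.3038 ≈ -0.592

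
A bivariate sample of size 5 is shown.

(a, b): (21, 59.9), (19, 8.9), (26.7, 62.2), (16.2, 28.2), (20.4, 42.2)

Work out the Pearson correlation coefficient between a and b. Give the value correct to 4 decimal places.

n = 5, Σa = 103.3, Σb = 201.4, Σa² = 2193.49, Σb² = 10112.14, Σab = 4405.46
nΣab − ΣaΣb = 22027.3 − 20804.62 = 1222.68
nΣa² − (Σa)² = 10967.45 − 10670.89 = 296.56; nΣb² − (Σb)² = 50560.7 − 40561.96 = 9998.74
r = 1222.68 / √(296.56 × 9998.74) = 1222.68 / 1721.9833 ≈ 0.7100

0.7100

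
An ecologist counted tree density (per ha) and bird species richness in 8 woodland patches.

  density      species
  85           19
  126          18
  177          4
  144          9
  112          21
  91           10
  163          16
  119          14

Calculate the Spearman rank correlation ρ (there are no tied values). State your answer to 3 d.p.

Rank density: 1, 5, 8, 6, 3, 2, 7, 4
Rank species: 7, 6, 1, 2, 8, 3, 5, 4
d = rank(density) − rank(species): -6, -1, 7, 4, -5, -1, 2, 0; Σd² = 132
ρ = 1 − 6Σd² / [n(n²−1)] = 1 − 6×132 / (8×63) = 1 − 792/504 ≈ -0.571

-0.571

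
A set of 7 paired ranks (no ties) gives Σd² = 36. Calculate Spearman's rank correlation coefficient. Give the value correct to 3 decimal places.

0.357

ρ = 1 − 6Σd² / [n(n²−1)] = 1 − 6×36 / (7×48)
  = 1 − 216/336 = 1 − 0.6429 ≈ 0.357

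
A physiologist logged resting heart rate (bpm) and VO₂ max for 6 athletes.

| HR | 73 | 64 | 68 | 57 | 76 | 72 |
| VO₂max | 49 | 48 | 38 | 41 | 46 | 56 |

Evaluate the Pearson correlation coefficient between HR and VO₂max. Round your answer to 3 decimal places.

n = 6, Σx = 410, Σy = 278, Σx² = 28258, Σy² = 13082, Σxy = 19098
nΣxy − ΣxΣy = 114588 − 113980 = 608
nΣx² − (Σx)² = 169548 − 168100 = 1448; nΣy² − (Σy)² = 78492 − 77284 = 1208
r = 608 / √(1448 × 1208) = 608 / 1322.5672 ≈ 0.460

0.460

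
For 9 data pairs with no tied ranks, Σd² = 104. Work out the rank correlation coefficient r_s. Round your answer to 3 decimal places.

0.133

ρ = 1 − 6Σd² / [n(n²−1)] = 1 − 6×104 / (9×80)
  = 1 − 624/720 = 1 − 0.8667 ≈ 0.133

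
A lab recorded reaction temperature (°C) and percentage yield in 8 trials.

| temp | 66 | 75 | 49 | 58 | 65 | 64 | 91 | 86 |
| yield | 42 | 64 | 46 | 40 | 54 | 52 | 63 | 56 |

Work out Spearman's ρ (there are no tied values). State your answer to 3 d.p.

Rank temp: 5, 6, 1, 2, 4, 3, 8, 7
Rank yield: 2, 8, 3, 1, 5, 4, 7, 6
d = rank(temp) − rank(yield): 3, -2, -2, 1, -1, -1, 1, 1; Σd² = 22
ρ = 1 − 6Σd² / [n(n²−1)] = 1 − 6×22 / (8×63) = 1 − 132/504 ≈ 0.738

0.738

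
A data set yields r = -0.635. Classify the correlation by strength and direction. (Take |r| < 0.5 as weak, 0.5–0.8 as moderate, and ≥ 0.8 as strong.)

r = -0.635 < 0 so the relationship is negative.
|r| = 0.635, which falls in the moderate range.

moderate negative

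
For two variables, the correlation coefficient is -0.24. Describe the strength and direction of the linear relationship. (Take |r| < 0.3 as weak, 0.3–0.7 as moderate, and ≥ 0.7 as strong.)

weak negative

r = -0.24 < 0 so the relationship is negative.
|r| = 0.24, which falls in the weak range.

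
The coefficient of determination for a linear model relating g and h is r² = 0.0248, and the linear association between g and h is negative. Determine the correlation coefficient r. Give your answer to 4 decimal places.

|r| = √0.0248 = 0.1575
The association is negative, so r = −0.1575.

-0.1575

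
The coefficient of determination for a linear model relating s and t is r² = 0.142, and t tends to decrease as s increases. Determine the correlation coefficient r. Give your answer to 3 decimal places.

-0.377

|r| = √0.142 = 0.377
The association is negative, so r = −0.377.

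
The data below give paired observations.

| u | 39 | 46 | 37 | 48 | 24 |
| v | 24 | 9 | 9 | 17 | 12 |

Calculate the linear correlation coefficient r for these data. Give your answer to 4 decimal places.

0.1332

n = 5, Σu = 194, Σv = 71, Σu² = 7886, Σv² = 1171, Σuv = 2787
nΣuv − ΣuΣv = 13935 − 13774 = 161
nΣu² − (Σu)² = 39430 − 37636 = 1794; nΣv² − (Σv)² = 5855 − 5041 = 814
r = 161 / √(1794 × 814) = 161 / 1208.4354 ≈ 0.1332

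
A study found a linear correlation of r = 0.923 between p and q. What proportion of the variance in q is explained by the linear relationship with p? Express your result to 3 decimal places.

0.852

r² = (0.923)² = 0.852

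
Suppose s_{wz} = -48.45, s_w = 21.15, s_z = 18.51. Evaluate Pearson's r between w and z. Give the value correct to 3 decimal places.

-0.124

r = Cov(w,z) / (s_w · s_z) = -48.45 / (21.15 × 18.51)
  = -48.45 / 391.4865 ≈ -0.124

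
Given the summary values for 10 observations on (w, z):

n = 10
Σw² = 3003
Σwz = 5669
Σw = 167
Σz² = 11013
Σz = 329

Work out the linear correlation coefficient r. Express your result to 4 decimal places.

0.8687

r = (nΣwz − ΣwΣz) / √[(nΣw² − (Σw)²)(nΣz² − (Σz)²)]
Numerator: 10×5669 − 167×329 = 1747
Denominator: √[(30030 − 27889)(110130 − 108241)] = √[2141 × 1889] = 2011.0567
r = 1747 / 2011.0567 ≈ 0.8687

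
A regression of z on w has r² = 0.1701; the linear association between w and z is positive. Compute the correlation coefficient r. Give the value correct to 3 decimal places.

|r| = √0.1701 = 0.412
The association is positive, so r = 0.412.

0.412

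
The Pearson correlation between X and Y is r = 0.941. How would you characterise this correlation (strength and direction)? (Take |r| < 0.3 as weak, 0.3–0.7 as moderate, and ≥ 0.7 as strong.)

r = 0.941 > 0 so the relationship is positive.
|r| = 0.941, which falls in the strong range.

strong positive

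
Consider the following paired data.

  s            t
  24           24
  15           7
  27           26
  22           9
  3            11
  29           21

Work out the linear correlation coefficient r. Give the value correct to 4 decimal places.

0.6589

n = 6, Σs = 120, Σt = 98, Σs² = 2864, Σt² = 1944, Σst = 2223
nΣst − ΣsΣt = 13338 − 11760 = 1578
nΣs² − (Σs)² = 17184 − 14400 = 2784; nΣt² − (Σt)² = 11664 − 9604 = 2060
r = 1578 / √(2784 × 2060) = 1578 / 2394.7944 ≈ 0.6589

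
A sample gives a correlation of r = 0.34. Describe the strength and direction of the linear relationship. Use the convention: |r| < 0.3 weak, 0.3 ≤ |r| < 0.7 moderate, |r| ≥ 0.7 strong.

r = 0.34 > 0 so the relationship is positive.
|r| = 0.34, which falls in the moderate range.

moderate positive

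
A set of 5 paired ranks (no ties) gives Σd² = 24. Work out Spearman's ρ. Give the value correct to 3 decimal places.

-0.200

ρ = 1 − 6Σd² / [n(n²−1)] = 1 − 6×24 / (5×24)
  = 1 − 144/120 = 1 − 1.2000 ≈ -0.200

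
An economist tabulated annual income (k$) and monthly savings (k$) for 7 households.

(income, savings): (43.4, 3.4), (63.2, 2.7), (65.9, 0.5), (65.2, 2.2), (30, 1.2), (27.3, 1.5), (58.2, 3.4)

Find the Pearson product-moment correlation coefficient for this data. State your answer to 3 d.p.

n = 7, Σx = 353.2, Σy = 14.9, Σx² = 19504.18, Σy² = 39.19, Σxy = 769.42
nΣxy − ΣxΣy = 5385.94 − 5262.68 = 123.26
nΣx² − (Σx)² = 136529.26 − 124750.24 = 11779.02; nΣy² − (Σy)² = 274.33 − 222.01 = 52.32
r = 123.26 / √(11779.02 × 52.32) = 123.26 / 785.0340 ≈ 0.157

0.157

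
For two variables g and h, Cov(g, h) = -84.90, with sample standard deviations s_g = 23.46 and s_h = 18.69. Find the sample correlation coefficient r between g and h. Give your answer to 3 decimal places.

r = Cov(g,h) / (s_g · s_h) = -84.90 / (23.46 × 18.69)
  = -84.90 / 438.4674 ≈ -0.194

-0.194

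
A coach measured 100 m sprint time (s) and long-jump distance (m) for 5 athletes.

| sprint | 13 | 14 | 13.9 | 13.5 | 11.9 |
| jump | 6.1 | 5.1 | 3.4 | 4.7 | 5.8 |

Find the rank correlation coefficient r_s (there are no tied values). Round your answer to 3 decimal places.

Rank sprint: 2, 5, 4, 3, 1
Rank jump: 5, 3, 1, 2, 4
d = rank(sprint) − rank(jump): -3, 2, 3, 1, -3; Σd² = 32
ρ = 1 − 6Σd² / [n(n²−1)] = 1 − 6×32 / (5×24) = 1 − 192/120 ≈ -0.600

-0.600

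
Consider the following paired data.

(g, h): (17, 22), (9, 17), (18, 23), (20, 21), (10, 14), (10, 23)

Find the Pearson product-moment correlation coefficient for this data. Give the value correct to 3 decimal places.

n = 6, Σg = 84, Σh = 120, Σg² = 1294, Σh² = 2468, Σgh = 1731
nΣgh − ΣgΣh = 10386 − 10080 = 306
nΣg² − (Σg)² = 7764 − 7056 = 708; nΣh² − (Σh)² = 14808 − 14400 = 408
r = 306 / √(708 × 408) = 306 / 537.4607 ≈ 0.569

0.569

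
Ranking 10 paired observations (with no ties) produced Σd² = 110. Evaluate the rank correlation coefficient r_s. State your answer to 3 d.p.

ρ = 1 − 6Σd² / [n(n²−1)] = 1 − 6×110 / (10×99)
  = 1 − 660/990 = 1 − 0.6667 ≈ 0.333

0.333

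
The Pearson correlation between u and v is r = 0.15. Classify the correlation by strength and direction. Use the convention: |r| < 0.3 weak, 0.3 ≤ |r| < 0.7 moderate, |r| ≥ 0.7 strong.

r = 0.15 > 0 so the relationship is positive.
|r| = 0.15, which falls in the weak range.

weak positive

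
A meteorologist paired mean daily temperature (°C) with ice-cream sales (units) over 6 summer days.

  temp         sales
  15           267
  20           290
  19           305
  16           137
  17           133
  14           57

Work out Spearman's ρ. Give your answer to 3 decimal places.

0.714

Rank temp: 2, 6, 5, 3, 4, 1
Rank sales: 4, 5, 6, 3, 2, 1
d = rank(temp) − rank(sales): -2, 1, -1, 0, 2, 0; Σd² = 10
ρ = 1 − 6Σd² / [n(n²−1)] = 1 − 6×10 / (6×35) = 1 − 60/210 ≈ 0.714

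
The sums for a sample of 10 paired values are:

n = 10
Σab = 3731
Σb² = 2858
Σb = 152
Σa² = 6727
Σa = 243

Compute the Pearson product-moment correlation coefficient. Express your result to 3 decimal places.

0.056

r = (nΣab − ΣaΣb) / √[(nΣa² − (Σa)²)(nΣb² − (Σb)²)]
Numerator: 10×3731 − 243×152 = 374
Denominator: √[(67270 − 59049)(28580 − 23104)] = √[8221 × 5476] = 6709.5600
r = 374 / 6709.5600 ≈ 0.056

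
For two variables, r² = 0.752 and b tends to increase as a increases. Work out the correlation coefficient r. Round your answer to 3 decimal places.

0.867

|r| = √0.752 = 0.867
The association is positive, so r = 0.867.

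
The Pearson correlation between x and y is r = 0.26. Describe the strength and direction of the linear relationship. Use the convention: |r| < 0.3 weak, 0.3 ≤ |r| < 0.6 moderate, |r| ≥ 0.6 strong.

weak positive

r = 0.26 > 0 so the relationship is positive.
|r| = 0.26, which falls in the weak range.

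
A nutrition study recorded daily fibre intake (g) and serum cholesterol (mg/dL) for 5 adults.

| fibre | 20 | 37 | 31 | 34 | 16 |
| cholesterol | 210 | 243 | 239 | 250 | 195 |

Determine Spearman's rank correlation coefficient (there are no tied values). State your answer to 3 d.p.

Rank fibre: 2, 5, 3, 4, 1
Rank cholesterol: 2, 4, 3, 5, 1
d = rank(fibre) − rank(cholesterol): 0, 1, 0, -1, 0; Σd² = 2
ρ = 1 − 6Σd² / [n(n²−1)] = 1 − 6×2 / (5×24) = 1 − 12/120 ≈ 0.900

0.900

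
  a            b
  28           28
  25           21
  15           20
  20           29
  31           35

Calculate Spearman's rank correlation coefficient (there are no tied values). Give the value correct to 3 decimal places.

Rank a: 4, 3, 1, 2, 5
Rank b: 3, 2, 1, 4, 5
d = rank(a) − rank(b): 1, 1, 0, -2, 0; Σd² = 6
ρ = 1 − 6Σd² / [n(n²−1)] = 1 − 6×6 / (5×24) = 1 − 36/120 ≈ 0.700

0.700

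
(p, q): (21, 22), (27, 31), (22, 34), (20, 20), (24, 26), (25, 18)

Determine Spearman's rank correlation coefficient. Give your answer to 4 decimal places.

Rank p: 2, 6, 3, 1, 4, 5
Rank q: 3, 5, 6, 2, 4, 1
d = rank(p) − rank(q): -1, 1, -3, -1, 0, 4; Σd² = 28
ρ = 1 − 6Σd² / [n(n²−1)] = 1 − 6×28 / (6×35) = 1 − 168/210 ≈ 0.2000

0.2000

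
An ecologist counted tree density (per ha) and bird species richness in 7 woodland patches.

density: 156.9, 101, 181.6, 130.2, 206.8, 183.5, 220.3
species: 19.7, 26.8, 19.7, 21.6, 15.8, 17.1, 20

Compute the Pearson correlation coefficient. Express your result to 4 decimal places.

-0.8096

n = 7, Σx = 1180.3, Σy = 140.7, Σx² = 209719.79, Σy² = 2903.03, Σxy = 22998.86
nΣxy − ΣxΣy = 160992.02 − 166068.21 = -5076.19
nΣx² − (Σx)² = 1468038.53 − 1393108.09 = 74930.44; nΣy² − (Σy)² = 20321.21 − 19796.49 = 524.72
r = -5076.19 / √(74930.44 × 524.72) = -5076.19 / 6270.3669 ≈ -0.8096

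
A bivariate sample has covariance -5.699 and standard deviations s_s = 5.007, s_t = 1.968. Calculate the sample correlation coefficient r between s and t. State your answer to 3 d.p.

-0.578

r = Cov(s,t) / (s_s · s_t) = -5.699 / (5.007 × 1.968)
  = -5.699 / 9.8538 ≈ -0.578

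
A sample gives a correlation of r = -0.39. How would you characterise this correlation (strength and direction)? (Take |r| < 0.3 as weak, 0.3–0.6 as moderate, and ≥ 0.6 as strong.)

r = -0.39 < 0 so the relationship is negative.
|r| = 0.39, which falls in the moderate range.

moderate negative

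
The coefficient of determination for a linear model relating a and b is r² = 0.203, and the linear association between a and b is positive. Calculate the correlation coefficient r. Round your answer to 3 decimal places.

0.451

|r| = √0.203 = 0.451
The association is positive, so r = 0.451.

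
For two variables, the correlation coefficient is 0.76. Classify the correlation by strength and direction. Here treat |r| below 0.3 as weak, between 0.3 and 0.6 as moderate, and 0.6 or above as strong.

r = 0.76 > 0 so the relationship is positive.
|r| = 0.76, which falls in the strong range.

strong positive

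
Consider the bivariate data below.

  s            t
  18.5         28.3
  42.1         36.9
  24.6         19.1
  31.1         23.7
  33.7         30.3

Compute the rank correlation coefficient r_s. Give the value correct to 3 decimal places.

0.700

Rank s: 1, 5, 2, 3, 4
Rank t: 3, 5, 1, 2, 4
d = rank(s) − rank(t): -2, 0, 1, 1, 0; Σd² = 6
ρ = 1 − 6Σd² / [n(n²−1)] = 1 − 6×6 / (5×24) = 1 − 36/120 ≈ 0.700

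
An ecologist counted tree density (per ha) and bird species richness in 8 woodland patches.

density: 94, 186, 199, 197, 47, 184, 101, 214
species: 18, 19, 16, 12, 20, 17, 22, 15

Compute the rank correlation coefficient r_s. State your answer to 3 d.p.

-0.762

Rank density: 2, 5, 7, 6, 1, 4, 3, 8
Rank species: 5, 6, 3, 1, 7, 4, 8, 2
d = rank(density) − rank(species): -3, -1, 4, 5, -6, 0, -5, 6; Σd² = 148
ρ = 1 − 6Σd² / [n(n²−1)] = 1 − 6×148 / (8×63) = 1 − 888/504 ≈ -0.762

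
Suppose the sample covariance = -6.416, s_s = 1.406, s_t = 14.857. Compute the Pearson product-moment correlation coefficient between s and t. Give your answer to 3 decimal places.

-0.307

r = Cov(s,t) / (s_s · s_t) = -6.416 / (1.406 × 14.857)
  = -6.416 / 20.8889 ≈ -0.307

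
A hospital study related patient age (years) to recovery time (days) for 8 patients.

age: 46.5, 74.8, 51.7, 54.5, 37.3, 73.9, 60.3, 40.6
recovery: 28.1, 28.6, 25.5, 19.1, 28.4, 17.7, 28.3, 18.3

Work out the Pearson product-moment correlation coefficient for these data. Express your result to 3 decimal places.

n = 8, Σx = 439.6, Σy = 194, Σx² = 25537.38, Σy² = 4878.26, Σxy = 10622.05
nΣxy − ΣxΣy = 84976.4 − 85282.4 = -306
nΣx² − (Σx)² = 204299.04 − 193248.16 = 11050.88; nΣy² − (Σy)² = 39026.08 − 37636 = 1390.08
r = -306 / √(11050.88 × 1390.08) = -306 / 3919.3886 ≈ -0.078

-0.078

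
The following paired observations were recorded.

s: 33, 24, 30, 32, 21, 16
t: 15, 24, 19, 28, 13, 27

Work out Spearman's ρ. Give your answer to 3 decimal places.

-0.029

Rank s: 6, 3, 4, 5, 2, 1
Rank t: 2, 4, 3, 6, 1, 5
d = rank(s) − rank(t): 4, -1, 1, -1, 1, -4; Σd² = 36
ρ = 1 − 6Σd² / [n(n²−1)] = 1 − 6×36 / (6×35) = 1 − 216/210 ≈ -0.029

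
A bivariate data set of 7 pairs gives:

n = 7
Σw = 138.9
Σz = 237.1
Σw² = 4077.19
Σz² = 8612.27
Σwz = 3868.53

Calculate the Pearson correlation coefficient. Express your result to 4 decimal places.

r = (nΣwz − ΣwΣz) / √[(nΣw² − (Σw)²)(nΣz² − (Σz)²)]
Numerator: 7×3868.53 − 138.9×237.1 = -5853.48
Denominator: √[(28540.33 − 19293.21)(60285.89 − 56216.41)] = √[9247.12 × 4069.48] = 6134.4087
r = -5853.48 / 6134.4087 ≈ -0.9542

-0.9542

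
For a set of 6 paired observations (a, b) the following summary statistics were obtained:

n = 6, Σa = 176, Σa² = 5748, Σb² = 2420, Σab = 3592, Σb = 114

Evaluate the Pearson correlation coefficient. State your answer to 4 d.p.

r = (nΣab − ΣaΣb) / √[(nΣa² − (Σa)²)(nΣb² − (Σb)²)]
Numerator: 6×3592 − 176×114 = 1488
Denominator: √[(34488 − 30976)(14520 − 12996)] = √[3512 × 1524] = 2313.5012
r = 1488 / 2313.5012 ≈ 0.6432

0.6432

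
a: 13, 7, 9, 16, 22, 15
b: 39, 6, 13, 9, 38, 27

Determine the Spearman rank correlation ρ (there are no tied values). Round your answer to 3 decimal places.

Rank a: 3, 1, 2, 5, 6, 4
Rank b: 6, 1, 3, 2, 5, 4
d = rank(a) − rank(b): -3, 0, -1, 3, 1, 0; Σd² = 20
ρ = 1 − 6Σd² / [n(n²−1)] = 1 − 6×20 / (6×35) = 1 − 120/210 ≈ 0.429

0.429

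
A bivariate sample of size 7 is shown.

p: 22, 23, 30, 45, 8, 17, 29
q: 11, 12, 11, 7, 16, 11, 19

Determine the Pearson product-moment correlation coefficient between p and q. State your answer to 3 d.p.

n = 7, Σp = 174, Σq = 87, Σp² = 5132, Σq² = 1173, Σpq = 2029
nΣpq − ΣpΣq = 14203 − 15138 = -935
nΣp² − (Σp)² = 35924 − 30276 = 5648; nΣq² − (Σq)² = 8211 − 7569 = 642
r = -935 / √(5648 × 642) = -935 / 1904.2101 ≈ -0.491

-0.491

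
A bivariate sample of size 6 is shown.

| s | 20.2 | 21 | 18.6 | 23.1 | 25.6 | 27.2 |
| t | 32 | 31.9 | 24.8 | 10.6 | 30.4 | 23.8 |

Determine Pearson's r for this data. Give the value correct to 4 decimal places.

n = 6, Σs = 135.7, Σt = 153.5, Σs² = 3123.81, Σt² = 4259.61, Σst = 3448.04
nΣst − ΣsΣt = 20688.24 − 20829.95 = -141.71
nΣs² − (Σs)² = 18742.86 − 18414.49 = 328.37; nΣt² − (Σt)² = 25557.66 − 23562.25 = 1995.41
r = -141.71 / √(328.37 × 1995.41) = -141.71 / 809.4645 ≈ -0.1751

-0.1751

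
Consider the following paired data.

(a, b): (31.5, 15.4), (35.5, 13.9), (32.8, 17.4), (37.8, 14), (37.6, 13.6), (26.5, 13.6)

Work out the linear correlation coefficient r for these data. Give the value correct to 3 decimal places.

-0.144

n = 6, Σa = 201.7, Σb = 87.9, Σa² = 6873.19, Σb² = 1299.05, Σab = 2950.23
nΣab − ΣaΣb = 17701.38 − 17729.43 = -28.05
nΣa² − (Σa)² = 41239.14 − 40682.89 = 556.25; nΣb² − (Σb)² = 7794.3 − 7726.41 = 67.89
r = -28.05 / √(556.25 × 67.89) = -28.05 / 194.3291 ≈ -0.144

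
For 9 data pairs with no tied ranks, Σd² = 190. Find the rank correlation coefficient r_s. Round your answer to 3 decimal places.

ρ = 1 − 6Σd² / [n(n²−1)] = 1 − 6×190 / (9×80)
  = 1 − 1140/720 = 1 − 1.5833 ≈ -0.583

-0.583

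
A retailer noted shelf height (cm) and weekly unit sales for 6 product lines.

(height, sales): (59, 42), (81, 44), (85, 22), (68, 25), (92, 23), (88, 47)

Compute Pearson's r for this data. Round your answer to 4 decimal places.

-0.1876

n = 6, Σx = 473, Σy = 203, Σx² = 38099, Σy² = 7547, Σxy = 15864
nΣxy − ΣxΣy = 95184 − 96019 = -835
nΣx² − (Σx)² = 228594 − 223729 = 4865; nΣy² − (Σy)² = 45282 − 41209 = 4073
r = -835 / √(4865 × 4073) = -835 / 4451.4206 ≈ -0.1876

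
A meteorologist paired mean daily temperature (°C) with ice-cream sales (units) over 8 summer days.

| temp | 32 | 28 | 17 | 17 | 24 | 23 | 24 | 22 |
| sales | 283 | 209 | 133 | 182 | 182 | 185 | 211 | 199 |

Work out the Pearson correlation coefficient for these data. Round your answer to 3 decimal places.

n = 8, Σx = 187, Σy = 1584, Σx² = 4551, Σy² = 326054, Σxy = 38328
nΣxy − ΣxΣy = 306624 − 296208 = 10416
nΣx² − (Σx)² = 36408 − 34969 = 1439; nΣy² − (Σy)² = 2608432 − 2509056 = 99376
r = 10416 / √(1439 × 99376) = 10416 / 11958.3470 ≈ 0.871

0.871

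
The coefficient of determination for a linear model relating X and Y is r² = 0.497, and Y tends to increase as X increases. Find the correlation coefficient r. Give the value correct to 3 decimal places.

|r| = √0.497 = 0.705
The association is positive, so r = 0.705.

0.705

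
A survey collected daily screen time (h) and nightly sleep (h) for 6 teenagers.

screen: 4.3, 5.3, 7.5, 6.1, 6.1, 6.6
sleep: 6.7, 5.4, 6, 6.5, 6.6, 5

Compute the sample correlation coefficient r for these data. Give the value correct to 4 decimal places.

n = 6, Σx = 35.9, Σy = 36.2, Σx² = 220.81, Σy² = 220.86, Σxy = 215.34
nΣxy − ΣxΣy = 1292.04 − 1299.58 = -7.54
nΣx² − (Σx)² = 1324.86 − 1288.81 = 36.05; nΣy² − (Σy)² = 1325.16 − 1310.44 = 14.72
r = -7.54 / √(36.05 × 14.72) = -7.54 / 23.0360 ≈ -0.3273

-0.3273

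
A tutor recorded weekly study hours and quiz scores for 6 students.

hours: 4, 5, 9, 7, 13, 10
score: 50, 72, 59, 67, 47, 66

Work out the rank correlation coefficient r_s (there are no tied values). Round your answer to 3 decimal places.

Rank hours: 1, 2, 4, 3, 6, 5
Rank score: 2, 6, 3, 5, 1, 4
d = rank(hours) − rank(score): -1, -4, 1, -2, 5, 1; Σd² = 48
ρ = 1 − 6Σd² / [n(n²−1)] = 1 − 6×48 / (6×35) = 1 − 288/210 ≈ -0.371

-0.371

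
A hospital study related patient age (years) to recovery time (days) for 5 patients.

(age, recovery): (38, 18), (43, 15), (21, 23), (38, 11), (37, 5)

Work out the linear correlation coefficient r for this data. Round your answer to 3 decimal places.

-0.583

n = 5, Σx = 177, Σy = 72, Σx² = 6547, Σy² = 1224, Σxy = 2415
nΣxy − ΣxΣy = 12075 − 12744 = -669
nΣx² − (Σx)² = 32735 − 31329 = 1406; nΣy² − (Σy)² = 6120 − 5184 = 936
r = -669 / √(1406 × 936) = -669 / 1147.1774 ≈ -0.583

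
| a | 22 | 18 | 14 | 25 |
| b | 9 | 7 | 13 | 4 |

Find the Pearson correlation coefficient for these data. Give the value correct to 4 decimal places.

n = 4, Σa = 79, Σb = 33, Σa² = 1629, Σb² = 315, Σab = 606
nΣab − ΣaΣb = 2424 − 2607 = -183
nΣa² − (Σa)² = 6516 − 6241 = 275; nΣb² − (Σb)² = 1260 − 1089 = 171
r = -183 / √(275 × 171) = -183 / 216.8525 ≈ -0.8439

-0.8439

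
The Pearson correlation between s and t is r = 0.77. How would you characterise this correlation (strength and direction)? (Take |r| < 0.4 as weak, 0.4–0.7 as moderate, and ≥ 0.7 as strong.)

strong positive

r = 0.77 > 0 so the relationship is positive.
|r| = 0.77, which falls in the strong range.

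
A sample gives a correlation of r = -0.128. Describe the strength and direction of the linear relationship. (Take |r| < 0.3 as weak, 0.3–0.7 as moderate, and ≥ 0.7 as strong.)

weak negative

r = -0.128 < 0 so the relationship is negative.
|r| = 0.128, which falls in the weak range.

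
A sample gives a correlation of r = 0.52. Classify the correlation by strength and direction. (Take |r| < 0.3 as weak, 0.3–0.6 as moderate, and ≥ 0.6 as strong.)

r = 0.52 > 0 so the relationship is positive.
|r| = 0.52, which falls in the moderate range.

moderate positive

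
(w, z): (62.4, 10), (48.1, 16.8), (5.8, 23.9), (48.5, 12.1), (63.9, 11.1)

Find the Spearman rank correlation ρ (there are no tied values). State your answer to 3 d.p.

Rank w: 4, 2, 1, 3, 5
Rank z: 1, 4, 5, 3, 2
d = rank(w) − rank(z): 3, -2, -4, 0, 3; Σd² = 38
ρ = 1 − 6Σd² / [n(n²−1)] = 1 − 6×38 / (5×24) = 1 − 228/120 ≈ -0.900

-0.900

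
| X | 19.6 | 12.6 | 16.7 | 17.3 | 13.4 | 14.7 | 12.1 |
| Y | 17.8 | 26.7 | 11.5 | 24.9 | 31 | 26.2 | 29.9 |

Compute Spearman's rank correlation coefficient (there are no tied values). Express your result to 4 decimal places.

-0.7857

Rank X: 7, 2, 5, 6, 3, 4, 1
Rank Y: 2, 5, 1, 3, 7, 4, 6
d = rank(X) − rank(Y): 5, -3, 4, 3, -4, 0, -5; Σd² = 100
ρ = 1 − 6Σd² / [n(n²−1)] = 1 − 6×100 / (7×48) = 1 − 600/336 ≈ -0.7857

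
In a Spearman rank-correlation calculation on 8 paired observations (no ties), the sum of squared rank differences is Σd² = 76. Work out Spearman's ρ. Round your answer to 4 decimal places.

0.0952

ρ = 1 − 6Σd² / [n(n²−1)] = 1 − 6×76 / (8×63)
  = 1 − 456/504 = 1 − 0.90476 ≈ 0.0952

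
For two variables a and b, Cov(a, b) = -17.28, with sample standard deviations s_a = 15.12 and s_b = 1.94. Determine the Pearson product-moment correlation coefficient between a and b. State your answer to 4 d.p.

-0.5891

r = Cov(a,b) / (s_a · s_b) = -17.28 / (15.12 × 1.94)
  = -17.28 / 29.3328 ≈ -0.5891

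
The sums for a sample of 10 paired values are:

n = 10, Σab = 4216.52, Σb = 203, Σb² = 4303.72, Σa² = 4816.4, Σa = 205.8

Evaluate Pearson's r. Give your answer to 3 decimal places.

r = (nΣab − ΣaΣb) / √[(nΣa² − (Σa)²)(nΣb² − (Σb)²)]
Numerator: 10×4216.52 − 205.8×203 = 387.8
Denominator: √[(48164 − 42353.64)(43037.2 − 41209)] = √[5810.36 × 1828.2] = 3259.2177
r = 387.8 / 3259.2177 ≈ 0.119

0.119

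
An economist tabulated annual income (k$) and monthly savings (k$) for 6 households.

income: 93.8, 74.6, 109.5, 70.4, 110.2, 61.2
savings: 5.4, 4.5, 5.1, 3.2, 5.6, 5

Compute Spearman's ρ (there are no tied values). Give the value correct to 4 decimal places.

Rank income: 4, 3, 5, 2, 6, 1
Rank savings: 5, 2, 4, 1, 6, 3
d = rank(income) − rank(savings): -1, 1, 1, 1, 0, -2; Σd² = 8
ρ = 1 − 6Σd² / [n(n²−1)] = 1 − 6×8 / (6×35) = 1 − 48/210 ≈ 0.7714

0.7714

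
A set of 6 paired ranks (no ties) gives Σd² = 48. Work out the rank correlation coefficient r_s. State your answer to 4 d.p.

-0.3714

ρ = 1 − 6Σd² / [n(n²−1)] = 1 − 6×48 / (6×35)
  = 1 − 288/210 = 1 − 1.37143 ≈ -0.3714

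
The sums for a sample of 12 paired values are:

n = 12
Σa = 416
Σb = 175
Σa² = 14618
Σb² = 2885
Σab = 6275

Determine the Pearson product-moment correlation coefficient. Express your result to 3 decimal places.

r = (nΣab − ΣaΣb) / √[(nΣa² − (Σa)²)(nΣb² − (Σb)²)]
Numerator: 12×6275 − 416×175 = 2500
Denominator: √[(175416 − 173056)(34620 − 30625)] = √[2360 × 3995] = 3070.5374
r = 2500 / 3070.5374 ≈ 0.814

0.814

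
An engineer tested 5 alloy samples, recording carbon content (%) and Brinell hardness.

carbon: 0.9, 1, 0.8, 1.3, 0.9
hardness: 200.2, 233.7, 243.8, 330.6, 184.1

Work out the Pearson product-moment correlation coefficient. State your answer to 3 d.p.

0.818

n = 5, Σx = 4.9, Σy = 1192.4, Σx² = 4.95, Σy² = 297323.34, Σxy = 1204.39
nΣxy − ΣxΣy = 6021.95 − 5842.76 = 179.19
nΣx² − (Σx)² = 24.75 − 24.01 = 0.74; nΣy² − (Σy)² = 1486616.7 − 1421817.76 = 64798.94
r = 179.19 / √(0.74 × 64798.94) = 179.19 / 218.9777 ≈ 0.818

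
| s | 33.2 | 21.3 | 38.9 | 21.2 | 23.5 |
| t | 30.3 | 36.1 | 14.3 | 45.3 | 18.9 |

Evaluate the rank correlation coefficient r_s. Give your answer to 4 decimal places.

-0.9000

Rank s: 4, 2, 5, 1, 3
Rank t: 3, 4, 1, 5, 2
d = rank(s) − rank(t): 1, -2, 4, -4, 1; Σd² = 38
ρ = 1 − 6Σd² / [n(n²−1)] = 1 − 6×38 / (5×24) = 1 − 228/120 ≈ -0.9000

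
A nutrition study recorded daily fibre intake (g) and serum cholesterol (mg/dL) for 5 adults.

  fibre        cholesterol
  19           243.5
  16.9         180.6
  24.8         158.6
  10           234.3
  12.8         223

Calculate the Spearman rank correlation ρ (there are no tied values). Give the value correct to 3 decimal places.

-0.400

Rank fibre: 4, 3, 5, 1, 2
Rank cholesterol: 5, 2, 1, 4, 3
d = rank(fibre) − rank(cholesterol): -1, 1, 4, -3, -1; Σd² = 28
ρ = 1 − 6Σd² / [n(n²−1)] = 1 − 6×28 / (5×24) = 1 − 168/120 ≈ -0.400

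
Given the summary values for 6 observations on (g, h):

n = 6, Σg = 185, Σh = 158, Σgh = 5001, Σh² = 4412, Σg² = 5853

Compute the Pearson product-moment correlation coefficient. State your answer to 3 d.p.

0.669

r = (nΣgh − ΣgΣh) / √[(nΣg² − (Σg)²)(nΣh² − (Σh)²)]
Numerator: 6×5001 − 185×158 = 776
Denominator: √[(35118 − 34225)(26472 − 24964)] = √[893 × 1508] = 1160.4499
r = 776 / 1160.4499 ≈ 0.669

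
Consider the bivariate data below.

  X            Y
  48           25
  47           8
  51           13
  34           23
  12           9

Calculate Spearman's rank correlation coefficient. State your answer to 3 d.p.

Rank X: 4, 3, 5, 2, 1
Rank Y: 5, 1, 3, 4, 2
d = rank(X) − rank(Y): -1, 2, 2, -2, -1; Σd² = 14
ρ = 1 − 6Σd² / [n(n²−1)] = 1 − 6×14 / (5×24) = 1 − 84/120 ≈ 0.300

0.300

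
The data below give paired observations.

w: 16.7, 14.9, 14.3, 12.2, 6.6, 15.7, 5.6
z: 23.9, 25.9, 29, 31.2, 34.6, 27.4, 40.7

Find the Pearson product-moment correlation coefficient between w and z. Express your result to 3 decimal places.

-0.953

n = 7, Σw = 86, Σz = 212.7, Σw² = 1175.64, Σz² = 6660.87, Σwz = 2466.84
nΣwz − ΣwΣz = 17267.88 − 18292.2 = -1024.32
nΣw² − (Σw)² = 8229.48 − 7396 = 833.48; nΣz² − (Σz)² = 46626.09 − 45241.29 = 1384.8
r = -1024.32 / √(833.48 × 1384.8) = -1024.32 / 1074.3384 ≈ -0.953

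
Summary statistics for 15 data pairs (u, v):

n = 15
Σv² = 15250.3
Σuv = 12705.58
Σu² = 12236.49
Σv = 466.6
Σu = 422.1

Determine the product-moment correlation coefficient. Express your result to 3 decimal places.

r = (nΣuv − ΣuΣv) / √[(nΣu² − (Σu)²)(nΣv² − (Σv)²)]
Numerator: 15×12705.58 − 422.1×466.6 = -6368.16
Denominator: √[(183547.35 − 178168.41)(228754.5 − 217715.56)] = √[5378.94 × 11038.94] = 7705.6989
r = -6368.16 / 7705.6989 ≈ -0.826

-0.826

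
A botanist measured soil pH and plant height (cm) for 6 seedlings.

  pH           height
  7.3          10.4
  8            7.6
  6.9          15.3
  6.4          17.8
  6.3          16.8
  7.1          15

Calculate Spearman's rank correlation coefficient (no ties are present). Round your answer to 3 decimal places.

-0.943

Rank pH: 5, 6, 3, 2, 1, 4
Rank height: 2, 1, 4, 6, 5, 3
d = rank(pH) − rank(height): 3, 5, -1, -4, -4, 1; Σd² = 68
ρ = 1 − 6Σd² / [n(n²−1)] = 1 − 6×68 / (6×35) = 1 − 408/210 ≈ -0.943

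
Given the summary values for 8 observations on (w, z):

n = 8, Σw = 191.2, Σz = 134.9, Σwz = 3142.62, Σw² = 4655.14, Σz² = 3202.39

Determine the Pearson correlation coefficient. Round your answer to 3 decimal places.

r = (nΣwz − ΣwΣz) / √[(nΣw² − (Σw)²)(nΣz² − (Σz)²)]
Numerator: 8×3142.62 − 191.2×134.9 = -651.92
Denominator: √[(37241.12 − 36557.44)(25619.12 − 18198.01)] = √[683.68 × 7421.11] = 2252.4796
r = -651.92 / 2252.4796 ≈ -0.289

-0.289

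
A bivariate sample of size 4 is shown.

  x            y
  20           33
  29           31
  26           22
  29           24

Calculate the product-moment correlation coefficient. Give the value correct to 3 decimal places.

-0.487

n = 4, Σx = 104, Σy = 110, Σx² = 2758, Σy² = 3110, Σxy = 2827
nΣxy − ΣxΣy = 11308 − 11440 = -132
nΣx² − (Σx)² = 11032 − 10816 = 216; nΣy² − (Σy)² = 12440 − 12100 = 340
r = -132 / √(216 × 340) = -132 / 270.9982 ≈ -0.487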